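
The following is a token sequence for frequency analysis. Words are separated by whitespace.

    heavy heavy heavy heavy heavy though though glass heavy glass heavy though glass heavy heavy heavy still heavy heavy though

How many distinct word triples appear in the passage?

13

20 tokens → 18 trigram windows in total.
Repeated trigrams (each contributes count−1 duplicates):
  heavy heavy heavy: 4
  heavy heavy though: 2
  though glass heavy: 2
5 duplicate windows → 18 − 5 = 13 distinct.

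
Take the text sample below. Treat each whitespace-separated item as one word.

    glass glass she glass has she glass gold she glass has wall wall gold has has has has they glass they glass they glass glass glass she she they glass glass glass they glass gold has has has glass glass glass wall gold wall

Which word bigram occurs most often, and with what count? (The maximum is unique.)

"glass glass", 7 times

Bigram frequencies (highest first):
  glass glass: 7
  has has: 5
  they glass: 5
  she glass: 3
  glass they: 3
  glass she: 2
  … (14 more, each ≤ 2)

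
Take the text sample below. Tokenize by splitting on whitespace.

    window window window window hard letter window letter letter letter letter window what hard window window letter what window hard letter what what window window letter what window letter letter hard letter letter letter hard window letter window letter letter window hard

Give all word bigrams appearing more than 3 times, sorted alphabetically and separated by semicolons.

Bigram counts meeting the condition (more than 3 times):
  letter letter: 7
  letter window: 4
  window letter: 6
  window window: 5

letter letter; letter window; window letter; window window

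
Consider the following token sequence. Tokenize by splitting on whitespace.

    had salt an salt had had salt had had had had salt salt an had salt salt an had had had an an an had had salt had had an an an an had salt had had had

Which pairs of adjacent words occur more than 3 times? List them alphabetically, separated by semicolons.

Bigram counts meeting the condition (more than 3 times):
  an an: 5
  an had: 4
  had had: 10
  had salt: 6
  salt had: 4

an an; an had; had had; had salt; salt had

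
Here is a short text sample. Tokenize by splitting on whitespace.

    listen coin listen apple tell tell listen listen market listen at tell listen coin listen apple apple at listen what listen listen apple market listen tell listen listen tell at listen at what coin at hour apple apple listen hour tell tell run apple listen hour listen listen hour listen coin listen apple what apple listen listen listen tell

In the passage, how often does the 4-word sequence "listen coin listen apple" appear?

3

Scanning the 56 overlapping 4-gram windows for "listen coin listen apple":
  position 1–4: listen coin listen apple
  position 13–16: listen coin listen apple
  position 50–53: listen coin listen apple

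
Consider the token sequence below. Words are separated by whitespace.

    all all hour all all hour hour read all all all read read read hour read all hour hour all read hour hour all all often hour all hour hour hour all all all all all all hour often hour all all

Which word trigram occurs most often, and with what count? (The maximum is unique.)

"all all all", 5 times

Trigram frequencies (highest first):
  all all all: 5
  hour all all: 4
  all all hour: 3
  all hour hour: 3
  hour hour all: 3
  hour read all: 2
  … (19 more, each ≤ 2)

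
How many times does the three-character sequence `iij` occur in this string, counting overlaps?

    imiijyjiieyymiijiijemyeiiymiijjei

4

Sliding a length-3 window over the 33 characters (31 positions):
  position 3–5: iij
  position 14–16: iij
  position 17–19: iij
  position 28–30: iij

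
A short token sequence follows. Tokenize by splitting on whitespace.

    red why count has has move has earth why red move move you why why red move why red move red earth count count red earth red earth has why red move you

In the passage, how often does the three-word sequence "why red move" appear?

4

Scanning the 31 overlapping trigram windows for "why red move":
  position 9–11: why red move
  position 15–17: why red move
  position 18–20: why red move
  position 30–32: why red move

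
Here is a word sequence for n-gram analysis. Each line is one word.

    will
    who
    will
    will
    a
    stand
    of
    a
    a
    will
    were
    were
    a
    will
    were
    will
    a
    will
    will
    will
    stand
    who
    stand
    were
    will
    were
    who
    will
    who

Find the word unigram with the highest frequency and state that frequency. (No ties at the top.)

Unigram frequencies (highest first):
  will: 11
  a: 5
  were: 5
  who: 4
  stand: 3
  of: 1

"will", 11 times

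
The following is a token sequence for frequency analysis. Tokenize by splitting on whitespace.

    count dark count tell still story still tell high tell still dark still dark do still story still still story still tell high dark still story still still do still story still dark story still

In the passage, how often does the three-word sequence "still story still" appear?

5

Scanning the 33 overlapping trigram windows for "still story still":
  position 5–7: still story still
  position 16–18: still story still
  position 19–21: still story still
  position 25–27: still story still
  position 30–32: still story still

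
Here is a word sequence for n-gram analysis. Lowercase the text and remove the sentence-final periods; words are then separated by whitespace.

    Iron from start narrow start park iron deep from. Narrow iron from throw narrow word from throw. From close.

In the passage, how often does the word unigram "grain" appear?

0

Scanning the 19 tokens for "grain":
  (none found)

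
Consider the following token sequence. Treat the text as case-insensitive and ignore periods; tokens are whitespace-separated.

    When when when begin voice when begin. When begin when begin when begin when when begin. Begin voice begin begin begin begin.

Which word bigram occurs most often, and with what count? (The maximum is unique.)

"when begin", 6 times

Bigram frequencies (highest first):
  when begin: 6
  begin when: 4
  begin begin: 4
  when when: 3
  begin voice: 2
  voice when: 1
  … (1 more, each ≤ 1)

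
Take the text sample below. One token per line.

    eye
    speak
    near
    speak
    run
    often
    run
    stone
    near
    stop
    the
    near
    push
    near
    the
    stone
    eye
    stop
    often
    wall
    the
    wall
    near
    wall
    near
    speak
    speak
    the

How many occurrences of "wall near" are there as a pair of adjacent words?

2

Scanning the 27 overlapping bigram windows for "wall near":
  position 22–23: wall near
  position 24–25: wall near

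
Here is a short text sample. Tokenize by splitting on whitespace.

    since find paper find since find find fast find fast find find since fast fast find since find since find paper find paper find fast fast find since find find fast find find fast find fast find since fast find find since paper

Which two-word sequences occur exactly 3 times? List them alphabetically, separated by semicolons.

Bigram counts meeting the condition (exactly 3 times):
  find paper: 3
  paper find: 3

find paper; paper find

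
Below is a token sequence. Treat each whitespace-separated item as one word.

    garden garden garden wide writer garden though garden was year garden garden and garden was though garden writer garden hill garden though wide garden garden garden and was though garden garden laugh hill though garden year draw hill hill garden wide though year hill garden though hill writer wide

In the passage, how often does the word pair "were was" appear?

0

Scanning the 48 overlapping bigram windows for "were was":
  (none found)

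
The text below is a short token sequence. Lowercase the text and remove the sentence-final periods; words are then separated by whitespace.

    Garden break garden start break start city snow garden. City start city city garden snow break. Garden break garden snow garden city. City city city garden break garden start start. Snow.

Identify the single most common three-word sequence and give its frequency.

"garden break garden", 3 times

Trigram frequencies (highest first):
  garden break garden: 3
  break garden start: 2
  snow garden city: 2
  city city garden: 2
  city city city: 2
  garden start break: 1
  … (17 more, each ≤ 1)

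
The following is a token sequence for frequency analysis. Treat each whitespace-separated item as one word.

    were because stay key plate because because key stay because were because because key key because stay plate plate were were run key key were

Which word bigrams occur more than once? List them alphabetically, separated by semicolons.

Bigram counts meeting the condition (more than once):
  because because: 2
  because key: 2
  because stay: 2
  key key: 2
  were because: 2

because because; because key; because stay; key key; were because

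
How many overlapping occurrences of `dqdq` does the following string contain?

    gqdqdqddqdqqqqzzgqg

Sliding a length-4 window over the 19 characters (16 positions):
  position 3–6: dqdq
  position 8–11: dqdq

2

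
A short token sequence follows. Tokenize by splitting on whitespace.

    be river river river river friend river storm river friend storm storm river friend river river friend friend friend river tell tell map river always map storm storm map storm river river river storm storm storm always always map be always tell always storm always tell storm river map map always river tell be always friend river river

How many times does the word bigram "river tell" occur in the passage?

Scanning the 57 overlapping bigram windows for "river tell":
  position 20–21: river tell
  position 52–53: river tell

2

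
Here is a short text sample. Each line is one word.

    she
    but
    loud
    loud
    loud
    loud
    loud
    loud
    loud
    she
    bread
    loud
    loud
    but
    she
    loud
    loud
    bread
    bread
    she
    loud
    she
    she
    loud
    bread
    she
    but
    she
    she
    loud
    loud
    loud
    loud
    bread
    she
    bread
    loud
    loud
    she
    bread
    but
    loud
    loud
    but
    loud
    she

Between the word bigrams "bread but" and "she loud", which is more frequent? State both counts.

"she loud" (4 vs 1)

"bread but": 1 occurrence
"she loud": 4 occurrences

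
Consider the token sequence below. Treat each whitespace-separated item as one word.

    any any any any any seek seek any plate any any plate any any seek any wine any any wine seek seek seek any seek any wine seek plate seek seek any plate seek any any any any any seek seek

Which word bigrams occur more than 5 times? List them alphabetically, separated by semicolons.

any any; seek any

Bigram counts meeting the condition (more than 5 times):
  any any: 11
  seek any: 6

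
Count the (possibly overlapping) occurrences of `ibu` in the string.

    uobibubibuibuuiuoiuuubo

Sliding a length-3 window over the 23 characters (21 positions):
  position 4–6: ibu
  position 8–10: ibu
  position 11–13: ibu

3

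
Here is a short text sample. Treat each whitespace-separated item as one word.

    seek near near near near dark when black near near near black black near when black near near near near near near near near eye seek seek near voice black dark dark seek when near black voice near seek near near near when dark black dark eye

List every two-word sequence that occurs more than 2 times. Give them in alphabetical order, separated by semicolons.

Bigram counts meeting the condition (more than 2 times):
  black near: 3
  near near: 14
  seek near: 3

black near; near near; seek near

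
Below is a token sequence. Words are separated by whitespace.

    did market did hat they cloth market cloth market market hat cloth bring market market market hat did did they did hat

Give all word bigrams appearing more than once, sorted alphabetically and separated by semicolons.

Bigram counts meeting the condition (more than once):
  cloth market: 2
  did hat: 2
  market hat: 2
  market market: 3

cloth market; did hat; market hat; market market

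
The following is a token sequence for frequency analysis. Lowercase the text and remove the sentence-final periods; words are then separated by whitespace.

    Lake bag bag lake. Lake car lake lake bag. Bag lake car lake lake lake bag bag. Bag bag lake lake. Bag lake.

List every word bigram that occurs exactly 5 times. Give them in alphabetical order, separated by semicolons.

bag bag; lake lake

Bigram counts meeting the condition (exactly 5 times):
  bag bag: 5
  lake lake: 5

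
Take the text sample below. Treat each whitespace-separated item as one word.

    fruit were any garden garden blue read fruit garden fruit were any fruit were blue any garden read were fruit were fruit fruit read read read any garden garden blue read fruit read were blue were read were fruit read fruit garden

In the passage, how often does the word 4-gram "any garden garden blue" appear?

Scanning the 39 overlapping 4-gram windows for "any garden garden blue":
  position 3–6: any garden garden blue
  position 27–30: any garden garden blue

2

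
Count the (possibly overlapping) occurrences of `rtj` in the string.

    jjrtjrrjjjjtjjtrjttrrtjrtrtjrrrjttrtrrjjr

Sliding a length-3 window over the 41 characters (39 positions):
  position 3–5: rtj
  position 21–23: rtj
  position 26–28: rtj

3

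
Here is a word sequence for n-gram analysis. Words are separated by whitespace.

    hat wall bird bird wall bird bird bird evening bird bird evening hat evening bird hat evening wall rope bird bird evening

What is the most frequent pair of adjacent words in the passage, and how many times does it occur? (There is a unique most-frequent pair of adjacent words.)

"bird bird", 5 times

Bigram frequencies (highest first):
  bird bird: 5
  bird evening: 3
  wall bird: 2
  evening bird: 2
  hat evening: 2
  hat wall: 1
  … (6 more, each ≤ 1)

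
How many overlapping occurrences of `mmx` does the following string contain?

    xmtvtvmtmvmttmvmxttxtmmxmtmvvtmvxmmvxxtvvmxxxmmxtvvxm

Sliding a length-3 window over the 53 characters (51 positions):
  position 22–24: mmx
  position 46–48: mmx

2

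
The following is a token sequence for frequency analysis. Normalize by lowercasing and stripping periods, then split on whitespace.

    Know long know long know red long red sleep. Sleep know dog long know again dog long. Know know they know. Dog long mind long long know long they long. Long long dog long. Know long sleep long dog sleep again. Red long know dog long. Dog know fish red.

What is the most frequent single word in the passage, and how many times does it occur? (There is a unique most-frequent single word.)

"long", 17 times

Unigram frequencies (highest first):
  long: 17
  know: 12
  dog: 7
  red: 4
  sleep: 4
  again: 2
  … (3 more, each ≤ 2)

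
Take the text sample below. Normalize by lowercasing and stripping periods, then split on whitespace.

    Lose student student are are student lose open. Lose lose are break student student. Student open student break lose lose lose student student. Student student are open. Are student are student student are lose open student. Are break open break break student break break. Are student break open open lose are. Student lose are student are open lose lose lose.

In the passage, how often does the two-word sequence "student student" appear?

Scanning the 59 overlapping bigram windows for "student student":
  position 2–3: student student
  position 13–14: student student
  position 14–15: student student
  position 22–23: student student
  position 23–24: student student
  position 24–25: student student
  position 31–32: student student

7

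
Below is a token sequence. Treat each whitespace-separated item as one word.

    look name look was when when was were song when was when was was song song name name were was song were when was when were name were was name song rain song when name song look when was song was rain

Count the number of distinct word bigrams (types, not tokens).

29

42 tokens → 41 bigram windows in total.
Repeated bigrams (each contributes count−1 duplicates):
  when was: 5
  was song: 3
  was when: 3
  name song: 2
  name were: 2
  song when: 2
  were was: 2
12 duplicate windows → 41 − 12 = 29 distinct.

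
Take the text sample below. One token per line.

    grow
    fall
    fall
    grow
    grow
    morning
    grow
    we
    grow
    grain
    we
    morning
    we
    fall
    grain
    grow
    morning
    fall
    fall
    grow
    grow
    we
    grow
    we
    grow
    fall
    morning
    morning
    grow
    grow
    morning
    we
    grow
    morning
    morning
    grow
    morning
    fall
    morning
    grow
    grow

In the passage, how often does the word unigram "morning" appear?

Scanning the 41 tokens for "morning":
  position 6: morning
  position 12: morning
  position 17: morning
  position 27: morning
  position 28: morning
  position 31: morning
  position 34: morning
  position 35: morning
  position 37: morning
  position 39: morning

10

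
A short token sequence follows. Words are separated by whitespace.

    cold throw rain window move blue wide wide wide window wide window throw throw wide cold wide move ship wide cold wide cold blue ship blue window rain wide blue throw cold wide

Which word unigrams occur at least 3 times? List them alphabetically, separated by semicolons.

Unigram counts meeting the condition (at least 3 times):
  blue: 4
  cold: 5
  throw: 4
  wide: 10
  window: 4

blue; cold; throw; wide; window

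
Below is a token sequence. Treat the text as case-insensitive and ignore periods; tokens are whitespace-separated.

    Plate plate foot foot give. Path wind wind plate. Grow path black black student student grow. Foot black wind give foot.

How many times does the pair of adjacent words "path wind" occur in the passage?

Scanning the 20 overlapping bigram windows for "path wind":
  position 6–7: path wind

1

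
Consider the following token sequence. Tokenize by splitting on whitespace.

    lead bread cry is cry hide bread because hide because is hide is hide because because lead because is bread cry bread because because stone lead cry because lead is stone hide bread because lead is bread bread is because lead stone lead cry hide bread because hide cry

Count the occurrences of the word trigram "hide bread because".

3

Scanning the 47 overlapping trigram windows for "hide bread because":
  position 6–8: hide bread because
  position 32–34: hide bread because
  position 45–47: hide bread because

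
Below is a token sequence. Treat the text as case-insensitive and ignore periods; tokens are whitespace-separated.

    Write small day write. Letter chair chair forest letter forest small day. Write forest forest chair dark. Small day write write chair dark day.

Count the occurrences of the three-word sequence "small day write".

3

Scanning the 22 overlapping trigram windows for "small day write":
  position 2–4: small day write
  position 11–13: small day write
  position 18–20: small day write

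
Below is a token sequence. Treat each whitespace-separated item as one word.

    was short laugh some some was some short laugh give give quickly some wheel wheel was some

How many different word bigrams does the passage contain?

17 tokens → 16 bigram windows in total.
Repeated bigrams (each contributes count−1 duplicates):
  short laugh: 2
  was some: 2
2 duplicate windows → 16 − 2 = 14 distinct.

14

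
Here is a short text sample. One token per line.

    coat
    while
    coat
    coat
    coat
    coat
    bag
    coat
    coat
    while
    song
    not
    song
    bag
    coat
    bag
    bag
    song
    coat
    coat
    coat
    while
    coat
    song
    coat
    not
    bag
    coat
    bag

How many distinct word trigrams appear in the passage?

29 tokens → 27 trigram windows in total.
Repeated trigrams (each contributes count−1 duplicates):
  coat coat coat: 3
  bag coat bag: 2
  coat coat while: 2
  coat while coat: 2
5 duplicate windows → 27 − 5 = 22 distinct.

22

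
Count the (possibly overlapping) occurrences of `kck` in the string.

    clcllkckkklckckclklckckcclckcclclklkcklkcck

4

Sliding a length-3 window over the 43 characters (41 positions):
  position 6–8: kck
  position 13–15: kck
  position 21–23: kck
  position 36–38: kck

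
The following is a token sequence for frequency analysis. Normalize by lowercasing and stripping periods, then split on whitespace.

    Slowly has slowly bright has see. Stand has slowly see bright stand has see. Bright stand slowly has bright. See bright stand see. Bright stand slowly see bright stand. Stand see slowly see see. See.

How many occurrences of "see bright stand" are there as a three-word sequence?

Scanning the 33 overlapping trigram windows for "see bright stand":
  position 10–12: see bright stand
  position 14–16: see bright stand
  position 20–22: see bright stand
  position 23–25: see bright stand
  position 27–29: see bright stand

5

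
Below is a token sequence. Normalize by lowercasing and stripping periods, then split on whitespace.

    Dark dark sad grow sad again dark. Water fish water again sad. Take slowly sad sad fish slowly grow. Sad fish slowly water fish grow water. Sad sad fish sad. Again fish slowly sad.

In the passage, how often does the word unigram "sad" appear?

10

Scanning the 34 tokens for "sad":
  position 3: sad
  position 5: sad
  position 12: sad
  position 15: sad
  position 16: sad
  position 20: sad
  position 27: sad
  position 28: sad
  position 30: sad
  position 34: sad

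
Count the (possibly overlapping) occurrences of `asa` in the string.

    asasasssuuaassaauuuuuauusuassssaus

Sliding a length-3 window over the 34 characters (32 positions):
  position 1–3: asa
  position 3–5: asa

2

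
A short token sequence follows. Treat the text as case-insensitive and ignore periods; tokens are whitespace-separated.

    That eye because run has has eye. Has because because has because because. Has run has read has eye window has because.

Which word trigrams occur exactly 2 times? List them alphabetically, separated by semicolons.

Trigram counts meeting the condition (exactly 2 times):
  because because has: 2
  has because because: 2

because because has; has because because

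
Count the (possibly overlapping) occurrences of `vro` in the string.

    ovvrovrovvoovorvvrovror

Sliding a length-3 window over the 23 characters (21 positions):
  position 3–5: vro
  position 6–8: vro
  position 17–19: vro
  position 20–22: vro

4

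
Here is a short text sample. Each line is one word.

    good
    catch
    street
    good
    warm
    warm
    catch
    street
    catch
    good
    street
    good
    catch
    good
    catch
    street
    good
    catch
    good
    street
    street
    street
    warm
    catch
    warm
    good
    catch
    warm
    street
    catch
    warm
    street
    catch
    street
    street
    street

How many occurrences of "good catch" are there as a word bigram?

5

Scanning the 35 overlapping bigram windows for "good catch":
  position 1–2: good catch
  position 12–13: good catch
  position 14–15: good catch
  position 17–18: good catch
  position 26–27: good catch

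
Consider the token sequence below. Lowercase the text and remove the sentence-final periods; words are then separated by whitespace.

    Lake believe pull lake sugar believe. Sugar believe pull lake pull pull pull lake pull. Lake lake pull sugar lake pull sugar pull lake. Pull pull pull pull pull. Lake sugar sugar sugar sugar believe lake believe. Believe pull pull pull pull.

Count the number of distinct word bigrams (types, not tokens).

15

42 tokens → 41 bigram windows in total.
Repeated bigrams (each contributes count−1 duplicates):
  pull pull: 9
  pull lake: 6
  lake pull: 5
  believe pull: 3
  sugar believe: 3
  sugar sugar: 3
  lake believe: 2
  lake sugar: 2
  … (1 more repeated)
26 duplicate windows → 41 − 26 = 15 distinct.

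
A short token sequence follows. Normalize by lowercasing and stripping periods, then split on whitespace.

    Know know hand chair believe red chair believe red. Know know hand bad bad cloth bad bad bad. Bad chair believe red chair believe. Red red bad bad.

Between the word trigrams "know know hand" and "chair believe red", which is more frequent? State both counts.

"chair believe red" (4 vs 2)

"know know hand": 2 occurrences
"chair believe red": 4 occurrences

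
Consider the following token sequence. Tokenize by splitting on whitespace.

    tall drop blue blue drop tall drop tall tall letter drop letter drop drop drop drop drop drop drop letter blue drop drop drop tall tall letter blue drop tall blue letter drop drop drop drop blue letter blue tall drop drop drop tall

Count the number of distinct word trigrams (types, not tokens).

44 tokens → 42 trigram windows in total.
Repeated trigrams (each contributes count−1 duplicates):
  drop drop drop: 9
  blue drop tall: 2
  drop drop tall: 2
  drop tall tall: 2
  letter blue drop: 2
  letter drop drop: 2
  tall tall letter: 2
14 duplicate windows → 42 − 14 = 28 distinct.

28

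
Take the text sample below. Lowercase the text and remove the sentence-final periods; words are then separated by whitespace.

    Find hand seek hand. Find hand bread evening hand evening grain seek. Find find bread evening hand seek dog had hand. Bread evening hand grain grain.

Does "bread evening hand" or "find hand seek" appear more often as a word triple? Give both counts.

"bread evening hand": 3 occurrences
"find hand seek": 1 occurrence

"bread evening hand" (3 vs 1)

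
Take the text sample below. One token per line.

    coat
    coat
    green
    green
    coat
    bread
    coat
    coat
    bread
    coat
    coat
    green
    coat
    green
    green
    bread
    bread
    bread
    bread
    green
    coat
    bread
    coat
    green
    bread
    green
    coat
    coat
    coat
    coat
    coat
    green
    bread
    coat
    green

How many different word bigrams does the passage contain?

9

35 tokens → 34 bigram windows in total.
Repeated bigrams (each contributes count−1 duplicates):
  coat coat: 7
  coat green: 6
  bread coat: 4
  green coat: 4
  bread bread: 3
  coat bread: 3
  green bread: 3
  bread green: 2
  … (1 more repeated)
25 duplicate windows → 34 − 25 = 9 distinct.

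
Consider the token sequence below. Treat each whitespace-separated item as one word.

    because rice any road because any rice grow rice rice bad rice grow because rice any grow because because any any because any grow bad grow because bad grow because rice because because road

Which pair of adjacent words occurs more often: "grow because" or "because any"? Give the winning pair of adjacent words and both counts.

"grow because": 4 occurrences
"because any": 3 occurrences

"grow because" (4 vs 3)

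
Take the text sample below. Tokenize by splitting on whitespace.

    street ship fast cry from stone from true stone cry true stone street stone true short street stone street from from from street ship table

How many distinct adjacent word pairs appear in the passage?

19

25 tokens → 24 bigram windows in total.
Repeated bigrams (each contributes count−1 duplicates):
  from from: 2
  stone street: 2
  street ship: 2
  street stone: 2
  true stone: 2
5 duplicate windows → 24 − 5 = 19 distinct.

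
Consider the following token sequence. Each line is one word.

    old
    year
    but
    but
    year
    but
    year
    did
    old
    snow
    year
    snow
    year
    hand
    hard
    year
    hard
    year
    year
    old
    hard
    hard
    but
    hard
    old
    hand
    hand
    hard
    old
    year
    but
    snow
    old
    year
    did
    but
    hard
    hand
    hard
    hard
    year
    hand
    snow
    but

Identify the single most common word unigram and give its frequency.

Unigram frequencies (highest first):
  year: 11
  hard: 9
  but: 7
  old: 6
  hand: 5
  snow: 4
  … (1 more, each ≤ 2)

"year", 11 times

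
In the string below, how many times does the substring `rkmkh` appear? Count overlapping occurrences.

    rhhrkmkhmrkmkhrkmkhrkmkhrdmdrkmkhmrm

Sliding a length-5 window over the 36 characters (32 positions):
  position 4–8: rkmkh
  position 10–14: rkmkh
  position 15–19: rkmkh
  position 20–24: rkmkh
  position 29–33: rkmkh

5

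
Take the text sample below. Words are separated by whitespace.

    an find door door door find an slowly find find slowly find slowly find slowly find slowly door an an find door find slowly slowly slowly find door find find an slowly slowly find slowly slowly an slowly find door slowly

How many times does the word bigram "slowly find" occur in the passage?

7

Scanning the 40 overlapping bigram windows for "slowly find":
  position 8–9: slowly find
  position 11–12: slowly find
  position 13–14: slowly find
  position 15–16: slowly find
  position 26–27: slowly find
  position 33–34: slowly find
  position 38–39: slowly find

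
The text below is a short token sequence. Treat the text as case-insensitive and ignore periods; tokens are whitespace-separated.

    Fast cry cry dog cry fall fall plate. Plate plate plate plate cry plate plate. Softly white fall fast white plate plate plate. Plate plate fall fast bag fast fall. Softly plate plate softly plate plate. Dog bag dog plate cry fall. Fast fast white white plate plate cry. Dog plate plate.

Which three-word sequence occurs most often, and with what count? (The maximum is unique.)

"plate plate plate", 6 times

Trigram frequencies (highest first):
  plate plate plate: 6
  plate plate cry: 2
  plate plate softly: 2
  white plate plate: 2
  softly plate plate: 2
  fast cry cry: 1
  … (35 more, each ≤ 1)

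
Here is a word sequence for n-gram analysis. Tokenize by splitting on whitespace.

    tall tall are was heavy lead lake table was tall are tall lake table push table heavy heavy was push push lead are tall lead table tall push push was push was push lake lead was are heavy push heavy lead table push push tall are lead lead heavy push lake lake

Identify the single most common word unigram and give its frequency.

"push", 11 times

Unigram frequencies (highest first):
  push: 11
  tall: 7
  lead: 7
  was: 6
  heavy: 6
  are: 5
  … (2 more, each ≤ 5)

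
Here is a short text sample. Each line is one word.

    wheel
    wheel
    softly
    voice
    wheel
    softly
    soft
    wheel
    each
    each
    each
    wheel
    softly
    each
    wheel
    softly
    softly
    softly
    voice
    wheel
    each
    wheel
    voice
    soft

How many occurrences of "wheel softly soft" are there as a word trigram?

1

Scanning the 22 overlapping trigram windows for "wheel softly soft":
  position 5–7: wheel softly soft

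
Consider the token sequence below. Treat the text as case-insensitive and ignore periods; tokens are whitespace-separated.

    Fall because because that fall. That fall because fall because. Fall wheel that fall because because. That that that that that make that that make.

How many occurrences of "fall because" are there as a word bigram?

4

Scanning the 24 overlapping bigram windows for "fall because":
  position 1–2: fall because
  position 7–8: fall because
  position 9–10: fall because
  position 14–15: fall because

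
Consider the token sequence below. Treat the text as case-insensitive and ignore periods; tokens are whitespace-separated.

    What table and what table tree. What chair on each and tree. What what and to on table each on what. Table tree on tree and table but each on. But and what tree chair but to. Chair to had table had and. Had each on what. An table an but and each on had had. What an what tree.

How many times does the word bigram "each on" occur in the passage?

4

Scanning the 59 overlapping bigram windows for "each on":
  position 19–20: each on
  position 29–30: each on
  position 45–46: each on
  position 53–54: each on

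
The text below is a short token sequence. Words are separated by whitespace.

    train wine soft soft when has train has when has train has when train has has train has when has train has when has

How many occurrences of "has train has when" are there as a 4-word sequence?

Scanning the 21 overlapping 4-gram windows for "has train has when":
  position 6–9: has train has when
  position 10–13: has train has when
  position 16–19: has train has when
  position 20–23: has train has when

4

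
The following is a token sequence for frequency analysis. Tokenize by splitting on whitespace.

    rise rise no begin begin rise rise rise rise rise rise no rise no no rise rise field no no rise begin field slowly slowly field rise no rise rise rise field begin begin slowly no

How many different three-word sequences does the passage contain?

36 tokens → 34 trigram windows in total.
Repeated trigrams (each contributes count−1 duplicates):
  rise rise rise: 5
  no no rise: 2
  no rise rise: 2
  rise no rise: 2
  rise rise field: 2
  rise rise no: 2
9 duplicate windows → 34 − 9 = 25 distinct.

25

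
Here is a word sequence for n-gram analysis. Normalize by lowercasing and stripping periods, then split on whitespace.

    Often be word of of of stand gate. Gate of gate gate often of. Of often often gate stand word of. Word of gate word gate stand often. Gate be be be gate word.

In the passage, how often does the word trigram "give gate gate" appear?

Scanning the 32 overlapping trigram windows for "give gate gate":
  (none found)

0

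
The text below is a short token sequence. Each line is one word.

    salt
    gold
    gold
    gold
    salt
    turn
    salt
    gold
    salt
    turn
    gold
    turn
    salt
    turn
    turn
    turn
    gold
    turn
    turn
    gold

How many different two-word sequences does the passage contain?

20 tokens → 19 bigram windows in total.
Repeated bigrams (each contributes count−1 duplicates):
  salt turn: 3
  turn gold: 3
  turn turn: 3
  gold gold: 2
  gold salt: 2
  gold turn: 2
  salt gold: 2
  turn salt: 2
11 duplicate windows → 19 − 11 = 8 distinct.

8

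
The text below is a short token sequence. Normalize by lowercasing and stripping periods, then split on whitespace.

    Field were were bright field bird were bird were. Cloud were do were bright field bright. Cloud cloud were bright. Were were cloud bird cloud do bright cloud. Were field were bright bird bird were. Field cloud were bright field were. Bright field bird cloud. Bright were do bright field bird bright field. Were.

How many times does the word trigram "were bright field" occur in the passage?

Scanning the 52 overlapping trigram windows for "were bright field":
  position 3–5: were bright field
  position 13–15: were bright field
  position 38–40: were bright field
  position 41–43: were bright field

4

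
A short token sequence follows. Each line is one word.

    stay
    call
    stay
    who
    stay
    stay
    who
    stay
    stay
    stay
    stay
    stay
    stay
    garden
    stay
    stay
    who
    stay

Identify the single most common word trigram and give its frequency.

"stay stay stay", 4 times

Trigram frequencies (highest first):
  stay stay stay: 4
  stay who stay: 3
  who stay stay: 2
  stay stay who: 2
  stay call stay: 1
  call stay who: 1
  … (3 more, each ≤ 1)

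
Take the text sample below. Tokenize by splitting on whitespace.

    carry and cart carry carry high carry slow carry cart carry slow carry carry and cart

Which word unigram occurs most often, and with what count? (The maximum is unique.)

Unigram frequencies (highest first):
  carry: 8
  cart: 3
  and: 2
  slow: 2
  high: 1

"carry", 8 times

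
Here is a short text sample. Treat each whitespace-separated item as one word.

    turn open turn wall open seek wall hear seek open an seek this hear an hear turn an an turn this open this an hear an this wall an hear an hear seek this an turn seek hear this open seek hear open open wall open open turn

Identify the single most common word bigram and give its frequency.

Bigram frequencies (highest first):
  an hear: 4
  hear an: 3
  open turn: 2
  wall open: 2
  open seek: 2
  hear seek: 2
  … (26 more, each ≤ 2)

"an hear", 4 times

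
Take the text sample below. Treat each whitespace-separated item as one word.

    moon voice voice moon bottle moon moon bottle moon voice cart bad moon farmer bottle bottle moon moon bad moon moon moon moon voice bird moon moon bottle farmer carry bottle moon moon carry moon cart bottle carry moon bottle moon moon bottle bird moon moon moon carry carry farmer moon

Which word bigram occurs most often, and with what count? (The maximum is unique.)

"moon moon", 10 times

Bigram frequencies (highest first):
  moon moon: 10
  moon bottle: 5
  bottle moon: 5
  moon voice: 3
  bad moon: 2
  bird moon: 2
  … (21 more, each ≤ 2)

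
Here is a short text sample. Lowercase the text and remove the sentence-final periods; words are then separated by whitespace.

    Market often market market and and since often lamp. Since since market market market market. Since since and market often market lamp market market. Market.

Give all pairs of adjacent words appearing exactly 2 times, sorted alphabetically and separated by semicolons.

market often; often market; since since

Bigram counts meeting the condition (exactly 2 times):
  market often: 2
  often market: 2
  since since: 2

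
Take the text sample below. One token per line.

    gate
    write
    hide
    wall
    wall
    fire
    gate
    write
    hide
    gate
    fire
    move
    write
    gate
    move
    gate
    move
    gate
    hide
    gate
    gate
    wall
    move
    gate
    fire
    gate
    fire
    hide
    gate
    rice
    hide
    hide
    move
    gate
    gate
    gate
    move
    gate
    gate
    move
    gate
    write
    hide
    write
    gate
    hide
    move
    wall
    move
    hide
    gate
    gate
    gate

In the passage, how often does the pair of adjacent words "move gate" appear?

Scanning the 52 overlapping bigram windows for "move gate":
  position 15–16: move gate
  position 17–18: move gate
  position 23–24: move gate
  position 33–34: move gate
  position 37–38: move gate
  position 40–41: move gate

6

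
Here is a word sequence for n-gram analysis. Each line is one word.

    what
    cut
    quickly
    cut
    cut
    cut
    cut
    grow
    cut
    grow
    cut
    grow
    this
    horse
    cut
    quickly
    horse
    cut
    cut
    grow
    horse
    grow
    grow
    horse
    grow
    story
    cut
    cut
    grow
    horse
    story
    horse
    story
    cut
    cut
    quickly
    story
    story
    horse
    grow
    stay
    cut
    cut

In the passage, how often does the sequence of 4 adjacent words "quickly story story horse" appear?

Scanning the 40 overlapping 4-gram windows for "quickly story story horse":
  position 36–39: quickly story story horse

1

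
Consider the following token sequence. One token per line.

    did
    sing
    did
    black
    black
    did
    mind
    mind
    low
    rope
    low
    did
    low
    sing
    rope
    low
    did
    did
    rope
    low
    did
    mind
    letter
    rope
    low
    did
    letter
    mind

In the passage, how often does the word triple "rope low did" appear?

Scanning the 26 overlapping trigram windows for "rope low did":
  position 10–12: rope low did
  position 15–17: rope low did
  position 19–21: rope low did
  position 24–26: rope low did

4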